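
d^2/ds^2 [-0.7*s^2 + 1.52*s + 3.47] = -1.40000000000000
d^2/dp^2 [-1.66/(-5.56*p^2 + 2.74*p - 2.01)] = (-102.633152*p^2 + 50.578208*p + 1.66*(11.12*p - 2.74)*(22.24*p - 5.48) - 37.102992)/(5.56*p^2 - 2.74*p + 2.01)^3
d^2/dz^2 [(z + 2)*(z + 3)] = 2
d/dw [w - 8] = 1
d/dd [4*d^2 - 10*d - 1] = 8*d - 10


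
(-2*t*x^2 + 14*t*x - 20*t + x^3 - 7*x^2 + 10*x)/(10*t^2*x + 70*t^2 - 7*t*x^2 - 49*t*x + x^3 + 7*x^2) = (x^2 - 7*x + 10)/(-5*t*x - 35*t + x^2 + 7*x)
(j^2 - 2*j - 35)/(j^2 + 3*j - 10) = (j - 7)/(j - 2)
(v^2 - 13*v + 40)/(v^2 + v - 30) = (v - 8)/(v + 6)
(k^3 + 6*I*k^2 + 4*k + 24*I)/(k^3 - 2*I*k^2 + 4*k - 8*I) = (k + 6*I)/(k - 2*I)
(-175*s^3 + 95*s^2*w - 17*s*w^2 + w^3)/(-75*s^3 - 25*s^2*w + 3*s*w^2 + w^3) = (35*s^2 - 12*s*w + w^2)/(15*s^2 + 8*s*w + w^2)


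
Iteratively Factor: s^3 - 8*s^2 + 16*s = (s - 4)*(s^2 - 4*s) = s*(s - 4)*(s - 4)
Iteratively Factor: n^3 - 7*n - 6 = (n + 1)*(n^2 - n - 6) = (n + 1)*(n + 2)*(n - 3)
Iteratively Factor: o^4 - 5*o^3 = (o)*(o^3 - 5*o^2) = o^2*(o^2 - 5*o) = o^2*(o - 5)*(o)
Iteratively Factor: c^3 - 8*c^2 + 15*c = (c)*(c^2 - 8*c + 15) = c*(c - 3)*(c - 5)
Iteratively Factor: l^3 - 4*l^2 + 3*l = (l)*(l^2 - 4*l + 3) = l*(l - 3)*(l - 1)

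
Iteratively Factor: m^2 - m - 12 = (m - 4)*(m + 3)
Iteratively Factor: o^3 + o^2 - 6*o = (o + 3)*(o^2 - 2*o) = (o - 2)*(o + 3)*(o)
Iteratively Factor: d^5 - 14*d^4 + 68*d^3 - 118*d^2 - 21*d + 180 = (d - 3)*(d^4 - 11*d^3 + 35*d^2 - 13*d - 60) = (d - 3)*(d + 1)*(d^3 - 12*d^2 + 47*d - 60) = (d - 5)*(d - 3)*(d + 1)*(d^2 - 7*d + 12) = (d - 5)*(d - 4)*(d - 3)*(d + 1)*(d - 3)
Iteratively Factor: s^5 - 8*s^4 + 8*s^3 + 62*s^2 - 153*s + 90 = (s - 1)*(s^4 - 7*s^3 + s^2 + 63*s - 90) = (s - 5)*(s - 1)*(s^3 - 2*s^2 - 9*s + 18) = (s - 5)*(s - 2)*(s - 1)*(s^2 - 9) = (s - 5)*(s - 2)*(s - 1)*(s + 3)*(s - 3)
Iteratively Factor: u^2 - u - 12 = (u + 3)*(u - 4)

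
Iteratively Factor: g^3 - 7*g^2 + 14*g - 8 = (g - 1)*(g^2 - 6*g + 8) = (g - 4)*(g - 1)*(g - 2)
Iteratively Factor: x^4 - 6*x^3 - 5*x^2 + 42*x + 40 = (x + 1)*(x^3 - 7*x^2 + 2*x + 40) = (x - 5)*(x + 1)*(x^2 - 2*x - 8) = (x - 5)*(x + 1)*(x + 2)*(x - 4)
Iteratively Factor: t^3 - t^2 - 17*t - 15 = (t + 1)*(t^2 - 2*t - 15) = (t - 5)*(t + 1)*(t + 3)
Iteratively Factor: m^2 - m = (m - 1)*(m)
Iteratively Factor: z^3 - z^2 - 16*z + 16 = (z - 4)*(z^2 + 3*z - 4) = (z - 4)*(z - 1)*(z + 4)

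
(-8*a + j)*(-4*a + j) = 32*a^2 - 12*a*j + j^2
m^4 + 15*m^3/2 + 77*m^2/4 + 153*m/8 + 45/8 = (m + 1/2)*(m + 3/2)*(m + 5/2)*(m + 3)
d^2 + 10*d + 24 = (d + 4)*(d + 6)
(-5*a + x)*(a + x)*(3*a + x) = -15*a^3 - 17*a^2*x - a*x^2 + x^3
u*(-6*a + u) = -6*a*u + u^2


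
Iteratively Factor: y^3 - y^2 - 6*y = (y)*(y^2 - y - 6) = y*(y - 3)*(y + 2)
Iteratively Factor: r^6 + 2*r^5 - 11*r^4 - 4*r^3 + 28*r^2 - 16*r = (r - 1)*(r^5 + 3*r^4 - 8*r^3 - 12*r^2 + 16*r) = (r - 1)^2*(r^4 + 4*r^3 - 4*r^2 - 16*r) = (r - 2)*(r - 1)^2*(r^3 + 6*r^2 + 8*r) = (r - 2)*(r - 1)^2*(r + 2)*(r^2 + 4*r) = r*(r - 2)*(r - 1)^2*(r + 2)*(r + 4)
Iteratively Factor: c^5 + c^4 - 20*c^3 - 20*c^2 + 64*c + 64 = (c + 4)*(c^4 - 3*c^3 - 8*c^2 + 12*c + 16) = (c + 2)*(c + 4)*(c^3 - 5*c^2 + 2*c + 8) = (c + 1)*(c + 2)*(c + 4)*(c^2 - 6*c + 8) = (c - 4)*(c + 1)*(c + 2)*(c + 4)*(c - 2)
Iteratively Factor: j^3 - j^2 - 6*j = (j + 2)*(j^2 - 3*j) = (j - 3)*(j + 2)*(j)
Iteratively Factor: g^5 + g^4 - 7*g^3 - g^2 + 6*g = (g)*(g^4 + g^3 - 7*g^2 - g + 6) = g*(g - 2)*(g^3 + 3*g^2 - g - 3) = g*(g - 2)*(g + 1)*(g^2 + 2*g - 3) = g*(g - 2)*(g - 1)*(g + 1)*(g + 3)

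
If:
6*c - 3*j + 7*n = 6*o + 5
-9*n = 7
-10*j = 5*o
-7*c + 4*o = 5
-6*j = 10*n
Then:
No Solution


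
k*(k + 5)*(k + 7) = k^3 + 12*k^2 + 35*k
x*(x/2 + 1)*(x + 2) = x^3/2 + 2*x^2 + 2*x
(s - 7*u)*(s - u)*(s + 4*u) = s^3 - 4*s^2*u - 25*s*u^2 + 28*u^3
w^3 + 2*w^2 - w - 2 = (w - 1)*(w + 1)*(w + 2)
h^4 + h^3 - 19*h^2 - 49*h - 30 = (h - 5)*(h + 1)*(h + 2)*(h + 3)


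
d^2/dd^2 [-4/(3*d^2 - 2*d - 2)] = 8*(-9*d^2 + 6*d + 4*(3*d - 1)^2 + 6)/(-3*d^2 + 2*d + 2)^3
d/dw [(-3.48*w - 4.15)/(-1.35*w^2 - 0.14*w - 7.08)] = (-4.698*w^2 - 11.205*w + 24.0574)/(1.8225*w^4 + 0.378*w^3 + 19.1356*w^2 + 1.9824*w + 50.1264)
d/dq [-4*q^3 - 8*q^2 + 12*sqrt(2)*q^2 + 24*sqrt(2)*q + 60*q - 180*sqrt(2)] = -12*q^2 - 16*q + 24*sqrt(2)*q + 24*sqrt(2) + 60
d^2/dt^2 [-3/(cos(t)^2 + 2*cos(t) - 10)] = 3*(8*sin(t)^4 - 92*sin(t)^2 + 25*cos(t) + 3*cos(3*t) + 28)/(2*(-sin(t)^2 + 2*cos(t) - 9)^3)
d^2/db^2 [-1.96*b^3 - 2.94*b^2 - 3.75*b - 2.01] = -11.76*b - 5.88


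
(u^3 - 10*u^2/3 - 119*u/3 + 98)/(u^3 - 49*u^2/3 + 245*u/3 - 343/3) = (u + 6)/(u - 7)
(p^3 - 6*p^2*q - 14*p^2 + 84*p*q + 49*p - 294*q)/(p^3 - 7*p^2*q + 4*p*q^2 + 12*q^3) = (p^2 - 14*p + 49)/(p^2 - p*q - 2*q^2)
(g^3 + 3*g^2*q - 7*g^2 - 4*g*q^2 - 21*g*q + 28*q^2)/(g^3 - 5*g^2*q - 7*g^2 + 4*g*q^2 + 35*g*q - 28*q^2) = (-g - 4*q)/(-g + 4*q)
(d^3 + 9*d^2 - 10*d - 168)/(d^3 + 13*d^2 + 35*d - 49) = (d^2 + 2*d - 24)/(d^2 + 6*d - 7)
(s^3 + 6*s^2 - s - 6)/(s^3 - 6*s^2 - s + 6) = (s + 6)/(s - 6)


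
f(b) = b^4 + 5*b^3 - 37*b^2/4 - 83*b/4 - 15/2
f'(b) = 4*b^3 + 15*b^2 - 37*b/2 - 83/4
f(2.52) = 1.81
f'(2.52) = 91.90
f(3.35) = 133.10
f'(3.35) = 235.99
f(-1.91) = -23.14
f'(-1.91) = 41.44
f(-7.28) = 533.01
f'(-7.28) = -634.41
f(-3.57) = -116.38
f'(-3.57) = 54.47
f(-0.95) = 0.39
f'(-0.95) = 6.93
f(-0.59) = 0.62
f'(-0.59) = -5.44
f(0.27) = -13.67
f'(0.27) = -24.57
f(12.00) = 27787.50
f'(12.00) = 8829.25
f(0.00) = -7.50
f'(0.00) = -20.75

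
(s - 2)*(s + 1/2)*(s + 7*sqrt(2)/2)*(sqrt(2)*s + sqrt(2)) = sqrt(2)*s^4 - sqrt(2)*s^3/2 + 7*s^3 - 5*sqrt(2)*s^2/2 - 7*s^2/2 - 35*s/2 - sqrt(2)*s - 7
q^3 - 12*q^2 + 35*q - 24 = (q - 8)*(q - 3)*(q - 1)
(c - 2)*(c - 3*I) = c^2 - 2*c - 3*I*c + 6*I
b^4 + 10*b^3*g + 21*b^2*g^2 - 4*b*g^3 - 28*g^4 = (b - g)*(b + 2*g)^2*(b + 7*g)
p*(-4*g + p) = -4*g*p + p^2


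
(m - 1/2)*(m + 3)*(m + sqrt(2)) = m^3 + sqrt(2)*m^2 + 5*m^2/2 - 3*m/2 + 5*sqrt(2)*m/2 - 3*sqrt(2)/2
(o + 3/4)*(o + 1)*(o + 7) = o^3 + 35*o^2/4 + 13*o + 21/4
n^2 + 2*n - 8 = (n - 2)*(n + 4)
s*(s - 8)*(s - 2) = s^3 - 10*s^2 + 16*s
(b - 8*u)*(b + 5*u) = b^2 - 3*b*u - 40*u^2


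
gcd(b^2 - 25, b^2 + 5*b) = b + 5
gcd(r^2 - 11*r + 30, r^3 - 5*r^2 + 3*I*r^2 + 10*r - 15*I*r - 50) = r - 5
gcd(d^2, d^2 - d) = d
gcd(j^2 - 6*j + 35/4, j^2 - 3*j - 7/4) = j - 7/2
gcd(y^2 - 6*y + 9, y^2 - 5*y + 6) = y - 3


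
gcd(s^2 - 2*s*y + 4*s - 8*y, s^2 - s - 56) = 1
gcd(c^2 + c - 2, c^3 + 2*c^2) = c + 2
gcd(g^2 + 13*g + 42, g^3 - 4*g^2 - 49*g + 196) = g + 7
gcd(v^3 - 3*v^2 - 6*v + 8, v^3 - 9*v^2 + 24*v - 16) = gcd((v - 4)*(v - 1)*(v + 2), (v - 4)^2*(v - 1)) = v^2 - 5*v + 4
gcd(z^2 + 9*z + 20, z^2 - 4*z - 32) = z + 4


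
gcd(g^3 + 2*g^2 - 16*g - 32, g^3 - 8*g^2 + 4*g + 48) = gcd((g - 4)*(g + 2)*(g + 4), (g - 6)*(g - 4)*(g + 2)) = g^2 - 2*g - 8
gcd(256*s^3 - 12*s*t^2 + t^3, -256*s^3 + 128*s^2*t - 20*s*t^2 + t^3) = 64*s^2 - 16*s*t + t^2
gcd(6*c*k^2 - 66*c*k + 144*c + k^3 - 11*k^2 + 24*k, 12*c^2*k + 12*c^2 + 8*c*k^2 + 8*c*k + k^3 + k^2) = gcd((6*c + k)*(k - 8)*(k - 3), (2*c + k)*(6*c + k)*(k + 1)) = 6*c + k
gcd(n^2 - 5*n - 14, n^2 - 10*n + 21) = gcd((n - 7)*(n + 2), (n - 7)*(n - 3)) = n - 7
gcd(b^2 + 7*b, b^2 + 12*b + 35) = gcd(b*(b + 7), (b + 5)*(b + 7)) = b + 7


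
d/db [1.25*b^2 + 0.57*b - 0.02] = 2.5*b + 0.57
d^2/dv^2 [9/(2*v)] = 9/v^3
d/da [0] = 0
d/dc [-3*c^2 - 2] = -6*c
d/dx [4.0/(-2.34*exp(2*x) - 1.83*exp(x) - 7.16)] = (18.72*exp(x) + 7.32)*exp(x)/(2.34*exp(2*x) + 1.83*exp(x) + 7.16)^2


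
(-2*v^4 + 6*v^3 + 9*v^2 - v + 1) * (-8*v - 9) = 16*v^5 - 30*v^4 - 126*v^3 - 73*v^2 + v - 9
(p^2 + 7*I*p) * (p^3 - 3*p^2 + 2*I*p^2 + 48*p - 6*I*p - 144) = p^5 - 3*p^4 + 9*I*p^4 + 34*p^3 - 27*I*p^3 - 102*p^2 + 336*I*p^2 - 1008*I*p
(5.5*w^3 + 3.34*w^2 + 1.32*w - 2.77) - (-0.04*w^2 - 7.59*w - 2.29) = 5.5*w^3 + 3.38*w^2 + 8.91*w - 0.48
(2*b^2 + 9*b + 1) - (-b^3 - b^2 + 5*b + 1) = b^3 + 3*b^2 + 4*b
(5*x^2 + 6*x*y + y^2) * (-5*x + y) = -25*x^3 - 25*x^2*y + x*y^2 + y^3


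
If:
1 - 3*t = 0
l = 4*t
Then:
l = 4/3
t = 1/3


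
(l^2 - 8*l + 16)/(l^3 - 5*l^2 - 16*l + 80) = (l - 4)/(l^2 - l - 20)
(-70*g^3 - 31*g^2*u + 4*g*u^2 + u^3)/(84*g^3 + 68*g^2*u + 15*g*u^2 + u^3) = (-5*g + u)/(6*g + u)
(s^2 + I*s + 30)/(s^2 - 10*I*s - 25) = (s + 6*I)/(s - 5*I)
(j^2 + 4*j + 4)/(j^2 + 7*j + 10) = (j + 2)/(j + 5)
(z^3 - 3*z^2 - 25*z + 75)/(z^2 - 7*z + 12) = (z^2 - 25)/(z - 4)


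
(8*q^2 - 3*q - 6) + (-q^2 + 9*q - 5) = 7*q^2 + 6*q - 11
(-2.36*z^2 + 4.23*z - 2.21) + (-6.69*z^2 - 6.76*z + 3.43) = -9.05*z^2 - 2.53*z + 1.22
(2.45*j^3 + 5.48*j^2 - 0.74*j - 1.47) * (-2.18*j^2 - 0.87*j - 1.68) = -5.341*j^5 - 14.0779*j^4 - 7.2704*j^3 - 5.358*j^2 + 2.5221*j + 2.4696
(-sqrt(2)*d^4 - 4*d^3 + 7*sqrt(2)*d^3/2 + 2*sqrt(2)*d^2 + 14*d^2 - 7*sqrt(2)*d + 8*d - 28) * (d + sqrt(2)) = -sqrt(2)*d^5 - 6*d^4 + 7*sqrt(2)*d^4/2 - 2*sqrt(2)*d^3 + 21*d^3 + 7*sqrt(2)*d^2 + 12*d^2 - 42*d + 8*sqrt(2)*d - 28*sqrt(2)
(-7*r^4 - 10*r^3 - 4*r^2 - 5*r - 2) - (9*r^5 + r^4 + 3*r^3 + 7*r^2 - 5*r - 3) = -9*r^5 - 8*r^4 - 13*r^3 - 11*r^2 + 1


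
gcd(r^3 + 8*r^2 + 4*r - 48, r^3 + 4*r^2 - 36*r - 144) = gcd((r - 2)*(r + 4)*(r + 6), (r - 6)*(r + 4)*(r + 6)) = r^2 + 10*r + 24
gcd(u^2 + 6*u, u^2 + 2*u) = u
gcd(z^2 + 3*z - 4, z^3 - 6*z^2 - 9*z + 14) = z - 1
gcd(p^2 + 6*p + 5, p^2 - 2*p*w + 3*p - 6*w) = 1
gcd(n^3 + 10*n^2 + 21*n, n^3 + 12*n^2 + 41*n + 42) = n^2 + 10*n + 21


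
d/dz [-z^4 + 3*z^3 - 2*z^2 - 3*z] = -4*z^3 + 9*z^2 - 4*z - 3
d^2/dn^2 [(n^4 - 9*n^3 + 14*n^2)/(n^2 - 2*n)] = 2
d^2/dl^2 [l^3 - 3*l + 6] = 6*l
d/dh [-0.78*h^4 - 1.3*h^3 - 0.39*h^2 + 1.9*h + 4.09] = -3.12*h^3 - 3.9*h^2 - 0.78*h + 1.9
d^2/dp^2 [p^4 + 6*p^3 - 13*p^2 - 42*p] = 12*p^2 + 36*p - 26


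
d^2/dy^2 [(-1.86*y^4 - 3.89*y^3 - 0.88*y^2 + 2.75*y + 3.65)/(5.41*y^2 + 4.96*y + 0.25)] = (-108.877332*y^6 - 299.462976*y^5 - 289.647756*y^4 - 9.57871199999988*y^3 + 617.77599*y^2 + 563.88084*y + 162.78843)/(158.340421*y^6 + 435.509328*y^5 + 421.235043*y^4 + 162.274336*y^3 + 19.465575*y^2 + 0.93*y + 0.015625)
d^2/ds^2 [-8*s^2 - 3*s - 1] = -16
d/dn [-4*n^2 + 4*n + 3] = 4 - 8*n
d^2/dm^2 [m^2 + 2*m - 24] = 2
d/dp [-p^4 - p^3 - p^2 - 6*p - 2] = -4*p^3 - 3*p^2 - 2*p - 6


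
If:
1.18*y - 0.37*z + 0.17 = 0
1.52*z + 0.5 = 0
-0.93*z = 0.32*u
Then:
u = 0.96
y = -0.25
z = -0.33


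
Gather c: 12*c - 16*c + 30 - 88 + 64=6 - 4*c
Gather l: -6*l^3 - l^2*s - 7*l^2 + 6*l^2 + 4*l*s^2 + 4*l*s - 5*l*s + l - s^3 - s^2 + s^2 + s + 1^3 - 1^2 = -6*l^3 + l^2*(-s - 1) + l*(4*s^2 - s + 1) - s^3 + s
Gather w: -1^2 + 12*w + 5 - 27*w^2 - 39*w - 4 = -27*w^2 - 27*w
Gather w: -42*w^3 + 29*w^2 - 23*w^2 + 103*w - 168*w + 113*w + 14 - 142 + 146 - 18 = -42*w^3 + 6*w^2 + 48*w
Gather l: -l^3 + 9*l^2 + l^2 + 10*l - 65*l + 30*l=-l^3 + 10*l^2 - 25*l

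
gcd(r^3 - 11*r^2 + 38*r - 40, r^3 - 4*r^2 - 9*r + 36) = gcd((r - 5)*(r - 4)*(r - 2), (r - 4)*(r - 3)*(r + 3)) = r - 4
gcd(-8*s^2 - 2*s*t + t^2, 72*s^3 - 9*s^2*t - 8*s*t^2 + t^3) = 1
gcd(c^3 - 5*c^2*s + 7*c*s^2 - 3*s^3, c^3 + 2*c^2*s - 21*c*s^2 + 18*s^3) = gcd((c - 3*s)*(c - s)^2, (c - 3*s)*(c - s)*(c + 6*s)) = c^2 - 4*c*s + 3*s^2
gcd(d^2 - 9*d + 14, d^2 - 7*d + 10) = d - 2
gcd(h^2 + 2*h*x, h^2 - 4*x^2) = h + 2*x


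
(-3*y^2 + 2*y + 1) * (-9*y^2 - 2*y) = 27*y^4 - 12*y^3 - 13*y^2 - 2*y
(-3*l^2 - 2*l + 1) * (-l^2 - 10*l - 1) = 3*l^4 + 32*l^3 + 22*l^2 - 8*l - 1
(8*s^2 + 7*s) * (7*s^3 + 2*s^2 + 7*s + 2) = 56*s^5 + 65*s^4 + 70*s^3 + 65*s^2 + 14*s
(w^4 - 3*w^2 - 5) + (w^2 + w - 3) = w^4 - 2*w^2 + w - 8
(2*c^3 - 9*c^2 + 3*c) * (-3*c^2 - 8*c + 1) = -6*c^5 + 11*c^4 + 65*c^3 - 33*c^2 + 3*c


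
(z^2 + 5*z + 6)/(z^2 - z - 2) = (z^2 + 5*z + 6)/(z^2 - z - 2)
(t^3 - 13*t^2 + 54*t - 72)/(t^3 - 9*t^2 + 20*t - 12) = (t^2 - 7*t + 12)/(t^2 - 3*t + 2)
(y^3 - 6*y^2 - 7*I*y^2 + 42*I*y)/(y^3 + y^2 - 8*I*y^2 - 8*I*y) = (y^2 - 6*y - 7*I*y + 42*I)/(y^2 + y - 8*I*y - 8*I)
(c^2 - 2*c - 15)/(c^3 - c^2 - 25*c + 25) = (c + 3)/(c^2 + 4*c - 5)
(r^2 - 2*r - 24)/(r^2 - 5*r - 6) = (r + 4)/(r + 1)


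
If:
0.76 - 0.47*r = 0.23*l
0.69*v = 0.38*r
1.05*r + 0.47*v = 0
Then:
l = 3.30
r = 0.00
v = 0.00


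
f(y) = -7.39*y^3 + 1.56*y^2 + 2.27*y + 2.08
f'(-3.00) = -206.62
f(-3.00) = 208.84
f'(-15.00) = -5032.78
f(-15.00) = 25260.28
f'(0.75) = -7.86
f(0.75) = 1.54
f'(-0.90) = -18.50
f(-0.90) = 6.69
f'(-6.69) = -1010.85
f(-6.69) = 2269.41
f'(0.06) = 2.38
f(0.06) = 2.22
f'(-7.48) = -1261.49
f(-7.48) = 3165.16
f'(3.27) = -224.59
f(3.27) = -232.21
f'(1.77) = -61.66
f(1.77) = -29.99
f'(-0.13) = 1.49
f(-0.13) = 1.83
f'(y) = -22.17*y^2 + 3.12*y + 2.27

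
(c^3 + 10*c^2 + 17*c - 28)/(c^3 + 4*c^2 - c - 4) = (c + 7)/(c + 1)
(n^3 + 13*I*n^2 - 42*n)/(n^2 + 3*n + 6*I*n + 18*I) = n*(n + 7*I)/(n + 3)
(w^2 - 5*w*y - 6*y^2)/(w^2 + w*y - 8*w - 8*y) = (w - 6*y)/(w - 8)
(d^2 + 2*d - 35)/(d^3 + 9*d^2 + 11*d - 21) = (d - 5)/(d^2 + 2*d - 3)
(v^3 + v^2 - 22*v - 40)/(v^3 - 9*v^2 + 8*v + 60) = (v + 4)/(v - 6)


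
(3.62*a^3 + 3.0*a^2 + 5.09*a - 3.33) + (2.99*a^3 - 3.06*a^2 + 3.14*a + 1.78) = 6.61*a^3 - 0.0600000000000001*a^2 + 8.23*a - 1.55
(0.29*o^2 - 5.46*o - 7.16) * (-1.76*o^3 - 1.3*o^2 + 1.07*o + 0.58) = -0.5104*o^5 + 9.2326*o^4 + 20.0099*o^3 + 3.634*o^2 - 10.828*o - 4.1528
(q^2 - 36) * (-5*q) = -5*q^3 + 180*q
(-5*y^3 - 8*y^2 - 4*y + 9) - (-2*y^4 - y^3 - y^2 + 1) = 2*y^4 - 4*y^3 - 7*y^2 - 4*y + 8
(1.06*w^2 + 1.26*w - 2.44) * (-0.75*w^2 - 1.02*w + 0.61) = -0.795*w^4 - 2.0262*w^3 + 1.1914*w^2 + 3.2574*w - 1.4884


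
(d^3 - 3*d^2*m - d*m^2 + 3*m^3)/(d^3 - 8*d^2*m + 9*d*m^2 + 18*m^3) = (d - m)/(d - 6*m)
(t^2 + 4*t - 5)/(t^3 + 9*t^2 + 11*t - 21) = (t + 5)/(t^2 + 10*t + 21)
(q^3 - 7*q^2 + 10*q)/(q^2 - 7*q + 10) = q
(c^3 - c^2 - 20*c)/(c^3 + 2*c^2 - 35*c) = (c + 4)/(c + 7)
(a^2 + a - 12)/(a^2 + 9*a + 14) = (a^2 + a - 12)/(a^2 + 9*a + 14)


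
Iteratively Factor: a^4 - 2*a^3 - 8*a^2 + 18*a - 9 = (a + 3)*(a^3 - 5*a^2 + 7*a - 3) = (a - 1)*(a + 3)*(a^2 - 4*a + 3) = (a - 1)^2*(a + 3)*(a - 3)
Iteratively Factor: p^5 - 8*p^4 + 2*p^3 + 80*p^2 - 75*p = (p - 5)*(p^4 - 3*p^3 - 13*p^2 + 15*p) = (p - 5)*(p - 1)*(p^3 - 2*p^2 - 15*p) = p*(p - 5)*(p - 1)*(p^2 - 2*p - 15) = p*(p - 5)^2*(p - 1)*(p + 3)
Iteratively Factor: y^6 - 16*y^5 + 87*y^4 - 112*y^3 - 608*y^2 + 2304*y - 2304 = (y - 4)*(y^5 - 12*y^4 + 39*y^3 + 44*y^2 - 432*y + 576) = (y - 4)^2*(y^4 - 8*y^3 + 7*y^2 + 72*y - 144) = (y - 4)^3*(y^3 - 4*y^2 - 9*y + 36) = (y - 4)^4*(y^2 - 9) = (y - 4)^4*(y - 3)*(y + 3)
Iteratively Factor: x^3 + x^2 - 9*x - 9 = (x - 3)*(x^2 + 4*x + 3) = (x - 3)*(x + 3)*(x + 1)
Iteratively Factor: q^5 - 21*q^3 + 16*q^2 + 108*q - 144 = (q + 3)*(q^4 - 3*q^3 - 12*q^2 + 52*q - 48) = (q - 3)*(q + 3)*(q^3 - 12*q + 16) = (q - 3)*(q - 2)*(q + 3)*(q^2 + 2*q - 8) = (q - 3)*(q - 2)*(q + 3)*(q + 4)*(q - 2)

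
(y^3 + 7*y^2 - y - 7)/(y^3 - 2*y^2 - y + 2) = (y + 7)/(y - 2)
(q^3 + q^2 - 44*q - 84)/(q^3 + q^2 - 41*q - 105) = (q^2 + 8*q + 12)/(q^2 + 8*q + 15)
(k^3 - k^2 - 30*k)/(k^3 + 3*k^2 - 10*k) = (k - 6)/(k - 2)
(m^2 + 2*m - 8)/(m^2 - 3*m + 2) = (m + 4)/(m - 1)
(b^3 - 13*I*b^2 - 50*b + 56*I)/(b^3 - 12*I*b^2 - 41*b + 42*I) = (b - 4*I)/(b - 3*I)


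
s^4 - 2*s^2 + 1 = (s - 1)^2*(s + 1)^2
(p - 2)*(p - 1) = p^2 - 3*p + 2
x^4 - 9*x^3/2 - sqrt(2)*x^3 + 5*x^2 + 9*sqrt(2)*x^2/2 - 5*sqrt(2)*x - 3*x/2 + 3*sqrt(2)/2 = (x - 3)*(x - 1)*(x - 1/2)*(x - sqrt(2))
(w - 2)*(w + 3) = w^2 + w - 6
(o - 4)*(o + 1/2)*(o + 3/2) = o^3 - 2*o^2 - 29*o/4 - 3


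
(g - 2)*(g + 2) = g^2 - 4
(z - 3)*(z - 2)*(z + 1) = z^3 - 4*z^2 + z + 6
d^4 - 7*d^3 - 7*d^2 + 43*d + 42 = (d - 7)*(d - 3)*(d + 1)*(d + 2)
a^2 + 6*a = a*(a + 6)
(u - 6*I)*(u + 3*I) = u^2 - 3*I*u + 18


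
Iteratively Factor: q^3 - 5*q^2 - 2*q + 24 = (q - 3)*(q^2 - 2*q - 8) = (q - 4)*(q - 3)*(q + 2)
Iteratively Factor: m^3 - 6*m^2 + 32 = (m + 2)*(m^2 - 8*m + 16) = (m - 4)*(m + 2)*(m - 4)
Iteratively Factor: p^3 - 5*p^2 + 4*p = (p - 1)*(p^2 - 4*p) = (p - 4)*(p - 1)*(p)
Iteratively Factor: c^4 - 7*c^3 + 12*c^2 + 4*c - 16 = (c - 2)*(c^3 - 5*c^2 + 2*c + 8) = (c - 4)*(c - 2)*(c^2 - c - 2) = (c - 4)*(c - 2)^2*(c + 1)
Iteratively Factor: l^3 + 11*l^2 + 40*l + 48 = (l + 4)*(l^2 + 7*l + 12) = (l + 3)*(l + 4)*(l + 4)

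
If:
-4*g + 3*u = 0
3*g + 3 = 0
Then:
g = -1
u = -4/3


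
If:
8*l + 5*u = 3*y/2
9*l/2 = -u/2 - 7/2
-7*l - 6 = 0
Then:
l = -6/7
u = 5/7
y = -46/21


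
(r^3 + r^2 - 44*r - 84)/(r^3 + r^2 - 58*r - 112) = (r^2 - r - 42)/(r^2 - r - 56)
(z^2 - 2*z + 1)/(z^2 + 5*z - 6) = (z - 1)/(z + 6)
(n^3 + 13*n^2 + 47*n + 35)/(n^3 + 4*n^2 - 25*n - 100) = (n^2 + 8*n + 7)/(n^2 - n - 20)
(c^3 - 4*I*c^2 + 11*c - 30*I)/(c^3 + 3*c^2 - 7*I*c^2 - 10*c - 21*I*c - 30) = (c + 3*I)/(c + 3)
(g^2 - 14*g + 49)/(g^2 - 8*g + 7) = (g - 7)/(g - 1)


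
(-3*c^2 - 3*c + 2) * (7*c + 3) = -21*c^3 - 30*c^2 + 5*c + 6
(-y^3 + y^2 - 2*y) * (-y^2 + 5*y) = y^5 - 6*y^4 + 7*y^3 - 10*y^2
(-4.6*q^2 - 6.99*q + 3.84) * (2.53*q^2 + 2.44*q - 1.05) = -11.638*q^4 - 28.9087*q^3 - 2.5104*q^2 + 16.7091*q - 4.032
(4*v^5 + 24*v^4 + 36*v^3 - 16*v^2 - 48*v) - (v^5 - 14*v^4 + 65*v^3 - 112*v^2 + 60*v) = 3*v^5 + 38*v^4 - 29*v^3 + 96*v^2 - 108*v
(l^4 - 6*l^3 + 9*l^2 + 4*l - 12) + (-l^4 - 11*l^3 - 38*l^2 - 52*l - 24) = -17*l^3 - 29*l^2 - 48*l - 36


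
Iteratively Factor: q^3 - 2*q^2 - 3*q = (q + 1)*(q^2 - 3*q) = (q - 3)*(q + 1)*(q)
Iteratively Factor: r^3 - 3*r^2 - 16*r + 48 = (r + 4)*(r^2 - 7*r + 12) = (r - 3)*(r + 4)*(r - 4)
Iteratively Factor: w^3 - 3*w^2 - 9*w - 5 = (w + 1)*(w^2 - 4*w - 5) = (w - 5)*(w + 1)*(w + 1)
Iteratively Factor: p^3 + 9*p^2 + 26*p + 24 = (p + 4)*(p^2 + 5*p + 6) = (p + 2)*(p + 4)*(p + 3)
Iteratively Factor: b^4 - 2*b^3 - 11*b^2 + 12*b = (b + 3)*(b^3 - 5*b^2 + 4*b) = (b - 1)*(b + 3)*(b^2 - 4*b) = (b - 4)*(b - 1)*(b + 3)*(b)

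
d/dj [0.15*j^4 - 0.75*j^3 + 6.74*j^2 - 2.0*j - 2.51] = 0.6*j^3 - 2.25*j^2 + 13.48*j - 2.0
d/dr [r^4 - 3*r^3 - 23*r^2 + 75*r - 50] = 4*r^3 - 9*r^2 - 46*r + 75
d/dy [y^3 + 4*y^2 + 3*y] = 3*y^2 + 8*y + 3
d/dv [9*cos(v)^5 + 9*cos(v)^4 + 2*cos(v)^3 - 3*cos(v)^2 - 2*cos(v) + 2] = (-45*cos(v)^4 - 36*cos(v)^3 - 6*cos(v)^2 + 6*cos(v) + 2)*sin(v)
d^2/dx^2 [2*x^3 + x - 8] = 12*x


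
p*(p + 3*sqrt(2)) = p^2 + 3*sqrt(2)*p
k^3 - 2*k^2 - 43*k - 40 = (k - 8)*(k + 1)*(k + 5)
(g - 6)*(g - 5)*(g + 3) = g^3 - 8*g^2 - 3*g + 90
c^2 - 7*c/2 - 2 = (c - 4)*(c + 1/2)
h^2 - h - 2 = (h - 2)*(h + 1)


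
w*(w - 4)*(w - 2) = w^3 - 6*w^2 + 8*w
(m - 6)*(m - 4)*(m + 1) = m^3 - 9*m^2 + 14*m + 24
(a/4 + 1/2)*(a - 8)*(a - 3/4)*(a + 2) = a^4/4 - 19*a^3/16 - 25*a^2/4 - 11*a/4 + 6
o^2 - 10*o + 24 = (o - 6)*(o - 4)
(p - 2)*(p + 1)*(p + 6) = p^3 + 5*p^2 - 8*p - 12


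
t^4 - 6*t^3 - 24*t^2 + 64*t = t*(t - 8)*(t - 2)*(t + 4)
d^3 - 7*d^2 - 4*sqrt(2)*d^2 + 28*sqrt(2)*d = d*(d - 7)*(d - 4*sqrt(2))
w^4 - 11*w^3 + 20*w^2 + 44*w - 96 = (w - 8)*(w - 3)*(w - 2)*(w + 2)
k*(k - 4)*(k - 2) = k^3 - 6*k^2 + 8*k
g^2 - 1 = (g - 1)*(g + 1)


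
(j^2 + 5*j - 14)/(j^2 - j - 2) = (j + 7)/(j + 1)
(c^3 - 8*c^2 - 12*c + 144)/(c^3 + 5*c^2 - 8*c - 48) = (c^2 - 12*c + 36)/(c^2 + c - 12)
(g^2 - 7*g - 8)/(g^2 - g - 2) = (g - 8)/(g - 2)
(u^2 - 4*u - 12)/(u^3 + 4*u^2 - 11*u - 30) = (u - 6)/(u^2 + 2*u - 15)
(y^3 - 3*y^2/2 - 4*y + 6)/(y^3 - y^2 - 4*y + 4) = (y - 3/2)/(y - 1)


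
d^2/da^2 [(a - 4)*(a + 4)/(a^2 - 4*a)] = 8/a^3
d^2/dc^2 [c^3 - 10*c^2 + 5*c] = 6*c - 20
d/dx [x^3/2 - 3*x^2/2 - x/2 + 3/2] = 3*x^2/2 - 3*x - 1/2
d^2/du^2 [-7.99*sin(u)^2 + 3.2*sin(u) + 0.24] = -3.2*sin(u) - 15.98*cos(2*u)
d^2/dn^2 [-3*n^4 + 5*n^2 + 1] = 10 - 36*n^2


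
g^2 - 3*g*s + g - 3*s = (g + 1)*(g - 3*s)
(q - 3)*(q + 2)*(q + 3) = q^3 + 2*q^2 - 9*q - 18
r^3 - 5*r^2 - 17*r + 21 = (r - 7)*(r - 1)*(r + 3)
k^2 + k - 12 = (k - 3)*(k + 4)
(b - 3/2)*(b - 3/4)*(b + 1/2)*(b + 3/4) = b^4 - b^3 - 21*b^2/16 + 9*b/16 + 27/64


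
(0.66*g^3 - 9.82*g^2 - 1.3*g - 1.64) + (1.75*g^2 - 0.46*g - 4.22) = 0.66*g^3 - 8.07*g^2 - 1.76*g - 5.86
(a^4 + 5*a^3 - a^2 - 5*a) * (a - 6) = a^5 - a^4 - 31*a^3 + a^2 + 30*a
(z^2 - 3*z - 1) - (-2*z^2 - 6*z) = 3*z^2 + 3*z - 1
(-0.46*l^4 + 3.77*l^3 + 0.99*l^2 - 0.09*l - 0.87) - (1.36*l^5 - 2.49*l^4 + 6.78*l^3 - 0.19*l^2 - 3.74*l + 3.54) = -1.36*l^5 + 2.03*l^4 - 3.01*l^3 + 1.18*l^2 + 3.65*l - 4.41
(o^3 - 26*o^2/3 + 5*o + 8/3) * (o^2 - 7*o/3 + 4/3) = o^5 - 11*o^4 + 239*o^3/9 - 185*o^2/9 + 4*o/9 + 32/9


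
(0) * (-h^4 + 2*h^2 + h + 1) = 0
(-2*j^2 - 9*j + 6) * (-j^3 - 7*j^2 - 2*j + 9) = 2*j^5 + 23*j^4 + 61*j^3 - 42*j^2 - 93*j + 54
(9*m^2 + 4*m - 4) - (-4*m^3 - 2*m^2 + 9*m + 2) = 4*m^3 + 11*m^2 - 5*m - 6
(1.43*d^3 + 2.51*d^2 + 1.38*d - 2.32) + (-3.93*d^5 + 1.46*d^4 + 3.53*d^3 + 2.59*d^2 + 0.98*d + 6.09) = -3.93*d^5 + 1.46*d^4 + 4.96*d^3 + 5.1*d^2 + 2.36*d + 3.77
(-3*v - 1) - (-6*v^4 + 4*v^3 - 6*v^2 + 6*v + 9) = 6*v^4 - 4*v^3 + 6*v^2 - 9*v - 10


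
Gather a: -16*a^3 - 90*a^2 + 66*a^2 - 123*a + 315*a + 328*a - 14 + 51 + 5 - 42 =-16*a^3 - 24*a^2 + 520*a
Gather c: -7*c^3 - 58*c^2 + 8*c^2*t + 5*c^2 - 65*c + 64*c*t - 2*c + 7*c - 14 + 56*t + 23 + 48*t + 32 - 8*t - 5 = -7*c^3 + c^2*(8*t - 53) + c*(64*t - 60) + 96*t + 36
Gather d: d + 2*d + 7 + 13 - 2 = 3*d + 18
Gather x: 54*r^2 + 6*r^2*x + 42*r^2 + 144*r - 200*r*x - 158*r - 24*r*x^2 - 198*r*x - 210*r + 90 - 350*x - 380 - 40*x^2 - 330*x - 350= 96*r^2 - 224*r + x^2*(-24*r - 40) + x*(6*r^2 - 398*r - 680) - 640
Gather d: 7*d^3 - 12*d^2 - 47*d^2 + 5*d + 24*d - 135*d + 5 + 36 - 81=7*d^3 - 59*d^2 - 106*d - 40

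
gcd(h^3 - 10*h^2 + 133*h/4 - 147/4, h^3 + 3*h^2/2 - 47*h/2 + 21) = h - 7/2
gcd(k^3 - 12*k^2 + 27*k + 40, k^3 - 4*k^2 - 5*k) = k^2 - 4*k - 5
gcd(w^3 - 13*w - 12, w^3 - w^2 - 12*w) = w^2 - w - 12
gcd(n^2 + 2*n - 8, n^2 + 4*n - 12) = n - 2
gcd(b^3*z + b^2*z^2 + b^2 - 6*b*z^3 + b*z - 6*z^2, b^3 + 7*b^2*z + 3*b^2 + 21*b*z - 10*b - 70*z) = 1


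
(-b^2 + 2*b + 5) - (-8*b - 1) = -b^2 + 10*b + 6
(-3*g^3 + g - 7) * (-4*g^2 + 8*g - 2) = 12*g^5 - 24*g^4 + 2*g^3 + 36*g^2 - 58*g + 14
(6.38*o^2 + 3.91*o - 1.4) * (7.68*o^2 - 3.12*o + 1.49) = 48.9984*o^4 + 10.1232*o^3 - 13.445*o^2 + 10.1939*o - 2.086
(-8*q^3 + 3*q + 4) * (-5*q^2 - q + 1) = 40*q^5 + 8*q^4 - 23*q^3 - 23*q^2 - q + 4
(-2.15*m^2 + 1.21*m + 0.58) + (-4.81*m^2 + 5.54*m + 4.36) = -6.96*m^2 + 6.75*m + 4.94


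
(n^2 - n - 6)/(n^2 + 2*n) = (n - 3)/n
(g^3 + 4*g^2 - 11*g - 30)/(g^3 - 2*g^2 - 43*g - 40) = (g^2 - g - 6)/(g^2 - 7*g - 8)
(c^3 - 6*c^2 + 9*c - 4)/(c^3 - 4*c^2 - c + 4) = (c - 1)/(c + 1)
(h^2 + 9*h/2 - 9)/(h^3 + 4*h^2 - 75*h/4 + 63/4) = 2*(h + 6)/(2*h^2 + 11*h - 21)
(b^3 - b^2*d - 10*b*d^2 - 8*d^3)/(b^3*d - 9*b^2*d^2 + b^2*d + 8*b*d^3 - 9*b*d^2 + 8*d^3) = (b^3 - b^2*d - 10*b*d^2 - 8*d^3)/(d*(b^3 - 9*b^2*d + b^2 + 8*b*d^2 - 9*b*d + 8*d^2))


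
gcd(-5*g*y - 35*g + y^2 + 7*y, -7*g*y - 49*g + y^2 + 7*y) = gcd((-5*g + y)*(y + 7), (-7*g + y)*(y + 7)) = y + 7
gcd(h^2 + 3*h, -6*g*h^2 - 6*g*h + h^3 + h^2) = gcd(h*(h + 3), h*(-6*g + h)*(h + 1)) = h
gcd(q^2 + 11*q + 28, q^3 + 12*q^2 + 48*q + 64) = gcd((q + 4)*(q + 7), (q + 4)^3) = q + 4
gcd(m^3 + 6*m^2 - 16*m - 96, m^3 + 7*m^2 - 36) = m + 6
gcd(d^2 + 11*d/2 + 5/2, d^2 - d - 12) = 1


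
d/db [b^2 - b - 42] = 2*b - 1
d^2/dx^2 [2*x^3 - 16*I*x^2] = 12*x - 32*I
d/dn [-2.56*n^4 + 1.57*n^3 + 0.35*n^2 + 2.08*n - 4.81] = -10.24*n^3 + 4.71*n^2 + 0.7*n + 2.08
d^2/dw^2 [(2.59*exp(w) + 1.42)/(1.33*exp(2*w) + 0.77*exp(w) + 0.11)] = (4.581451*exp(4*w) + 7.394933*exp(3*w) + 2.089164*exp(2*w) - 0.208439*exp(w) - 0.088935)*exp(w)/(2.352637*exp(6*w) + 4.086159*exp(5*w) + 2.949408*exp(4*w) + 1.132439*exp(3*w) + 0.243936*exp(2*w) + 0.027951*exp(w) + 0.001331)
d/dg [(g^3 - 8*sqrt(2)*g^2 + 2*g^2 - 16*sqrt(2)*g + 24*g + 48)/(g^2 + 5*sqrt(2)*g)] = (g^4 + 10*sqrt(2)*g^3 - 104*g^2 + 26*sqrt(2)*g^2 - 96*g - 240*sqrt(2))/(g^2*(g^2 + 10*sqrt(2)*g + 50))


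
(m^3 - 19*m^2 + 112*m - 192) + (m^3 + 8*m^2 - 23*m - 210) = 2*m^3 - 11*m^2 + 89*m - 402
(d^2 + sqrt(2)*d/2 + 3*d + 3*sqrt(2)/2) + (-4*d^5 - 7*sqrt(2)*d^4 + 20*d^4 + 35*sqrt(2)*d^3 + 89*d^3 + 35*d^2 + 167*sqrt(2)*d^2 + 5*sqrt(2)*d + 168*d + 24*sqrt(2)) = -4*d^5 - 7*sqrt(2)*d^4 + 20*d^4 + 35*sqrt(2)*d^3 + 89*d^3 + 36*d^2 + 167*sqrt(2)*d^2 + 11*sqrt(2)*d/2 + 171*d + 51*sqrt(2)/2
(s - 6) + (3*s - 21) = 4*s - 27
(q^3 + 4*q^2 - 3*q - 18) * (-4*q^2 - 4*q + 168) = -4*q^5 - 20*q^4 + 164*q^3 + 756*q^2 - 432*q - 3024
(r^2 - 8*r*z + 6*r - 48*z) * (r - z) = r^3 - 9*r^2*z + 6*r^2 + 8*r*z^2 - 54*r*z + 48*z^2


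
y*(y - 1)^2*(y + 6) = y^4 + 4*y^3 - 11*y^2 + 6*y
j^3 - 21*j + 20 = (j - 4)*(j - 1)*(j + 5)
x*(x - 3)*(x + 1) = x^3 - 2*x^2 - 3*x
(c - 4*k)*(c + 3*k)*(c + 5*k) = c^3 + 4*c^2*k - 17*c*k^2 - 60*k^3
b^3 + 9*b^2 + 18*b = b*(b + 3)*(b + 6)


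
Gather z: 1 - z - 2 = -z - 1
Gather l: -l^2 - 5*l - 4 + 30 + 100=-l^2 - 5*l + 126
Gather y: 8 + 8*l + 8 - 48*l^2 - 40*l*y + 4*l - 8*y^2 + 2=-48*l^2 - 40*l*y + 12*l - 8*y^2 + 18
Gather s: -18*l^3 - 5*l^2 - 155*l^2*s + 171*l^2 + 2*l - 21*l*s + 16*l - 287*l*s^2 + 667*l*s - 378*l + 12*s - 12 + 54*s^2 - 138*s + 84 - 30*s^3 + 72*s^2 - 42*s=-18*l^3 + 166*l^2 - 360*l - 30*s^3 + s^2*(126 - 287*l) + s*(-155*l^2 + 646*l - 168) + 72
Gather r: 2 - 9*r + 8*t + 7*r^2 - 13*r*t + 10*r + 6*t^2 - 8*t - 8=7*r^2 + r*(1 - 13*t) + 6*t^2 - 6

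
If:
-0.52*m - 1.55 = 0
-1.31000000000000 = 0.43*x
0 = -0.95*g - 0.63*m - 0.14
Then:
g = 1.83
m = -2.98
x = -3.05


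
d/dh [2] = 0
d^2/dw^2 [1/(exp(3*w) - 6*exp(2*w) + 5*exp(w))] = ((-9*exp(2*w) + 24*exp(w) - 5)*(exp(2*w) - 6*exp(w) + 5) + 2*(3*exp(2*w) - 12*exp(w) + 5)^2)*exp(-w)/(exp(2*w) - 6*exp(w) + 5)^3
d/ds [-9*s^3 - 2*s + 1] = -27*s^2 - 2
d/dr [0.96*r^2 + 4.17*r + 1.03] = 1.92*r + 4.17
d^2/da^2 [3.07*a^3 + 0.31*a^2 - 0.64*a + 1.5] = 18.42*a + 0.62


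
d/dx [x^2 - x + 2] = 2*x - 1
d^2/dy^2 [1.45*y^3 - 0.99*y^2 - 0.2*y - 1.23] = 8.7*y - 1.98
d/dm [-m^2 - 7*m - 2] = -2*m - 7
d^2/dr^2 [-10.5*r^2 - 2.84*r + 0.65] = -21.0000000000000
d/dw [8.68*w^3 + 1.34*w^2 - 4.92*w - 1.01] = 26.04*w^2 + 2.68*w - 4.92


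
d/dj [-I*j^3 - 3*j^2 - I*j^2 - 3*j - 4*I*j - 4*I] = -3*I*j^2 - 2*j*(3 + I) - 3 - 4*I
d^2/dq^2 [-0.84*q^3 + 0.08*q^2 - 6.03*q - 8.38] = 0.16 - 5.04*q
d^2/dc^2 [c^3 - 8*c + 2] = 6*c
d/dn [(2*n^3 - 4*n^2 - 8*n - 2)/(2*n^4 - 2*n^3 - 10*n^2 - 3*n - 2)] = 2*(-2*n^6 + 8*n^5 + 10*n^4 - 14*n^3 - 46*n^2 - 12*n + 5)/(4*n^8 - 8*n^7 - 36*n^6 + 28*n^5 + 104*n^4 + 68*n^3 + 49*n^2 + 12*n + 4)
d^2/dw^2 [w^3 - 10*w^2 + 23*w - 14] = 6*w - 20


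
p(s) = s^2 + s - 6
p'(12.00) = 25.00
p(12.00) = 150.00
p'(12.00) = 25.00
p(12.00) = 150.00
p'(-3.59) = -6.18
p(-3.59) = 3.30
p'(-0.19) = 0.62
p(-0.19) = -6.15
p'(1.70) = 4.40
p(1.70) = -1.41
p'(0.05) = 1.10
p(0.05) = -5.95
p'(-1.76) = -2.52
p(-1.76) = -4.66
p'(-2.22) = -3.44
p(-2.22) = -3.29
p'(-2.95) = -4.90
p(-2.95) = -0.25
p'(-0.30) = 0.40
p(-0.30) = -6.21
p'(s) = 2*s + 1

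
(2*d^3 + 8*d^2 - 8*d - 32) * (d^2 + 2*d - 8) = 2*d^5 + 12*d^4 - 8*d^3 - 112*d^2 + 256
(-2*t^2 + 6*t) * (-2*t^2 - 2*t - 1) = 4*t^4 - 8*t^3 - 10*t^2 - 6*t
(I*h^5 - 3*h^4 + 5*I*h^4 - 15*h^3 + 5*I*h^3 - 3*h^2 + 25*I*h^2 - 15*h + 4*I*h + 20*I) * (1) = I*h^5 - 3*h^4 + 5*I*h^4 - 15*h^3 + 5*I*h^3 - 3*h^2 + 25*I*h^2 - 15*h + 4*I*h + 20*I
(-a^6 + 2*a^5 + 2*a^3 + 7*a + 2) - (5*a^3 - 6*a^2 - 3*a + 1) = -a^6 + 2*a^5 - 3*a^3 + 6*a^2 + 10*a + 1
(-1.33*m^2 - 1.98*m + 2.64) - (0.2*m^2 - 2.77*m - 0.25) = -1.53*m^2 + 0.79*m + 2.89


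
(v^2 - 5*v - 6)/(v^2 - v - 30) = (v + 1)/(v + 5)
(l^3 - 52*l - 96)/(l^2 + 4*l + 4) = (l^2 - 2*l - 48)/(l + 2)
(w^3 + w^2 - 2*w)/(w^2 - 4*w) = (w^2 + w - 2)/(w - 4)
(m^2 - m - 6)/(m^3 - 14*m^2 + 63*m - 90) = (m + 2)/(m^2 - 11*m + 30)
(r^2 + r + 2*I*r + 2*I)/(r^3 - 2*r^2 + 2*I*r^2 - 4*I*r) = (r + 1)/(r*(r - 2))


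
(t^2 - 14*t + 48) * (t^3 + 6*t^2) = t^5 - 8*t^4 - 36*t^3 + 288*t^2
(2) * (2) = 4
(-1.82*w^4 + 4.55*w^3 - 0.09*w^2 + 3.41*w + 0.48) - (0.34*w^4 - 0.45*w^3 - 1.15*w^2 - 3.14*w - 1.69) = -2.16*w^4 + 5.0*w^3 + 1.06*w^2 + 6.55*w + 2.17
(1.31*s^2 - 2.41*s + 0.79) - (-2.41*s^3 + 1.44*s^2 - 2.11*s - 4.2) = 2.41*s^3 - 0.13*s^2 - 0.3*s + 4.99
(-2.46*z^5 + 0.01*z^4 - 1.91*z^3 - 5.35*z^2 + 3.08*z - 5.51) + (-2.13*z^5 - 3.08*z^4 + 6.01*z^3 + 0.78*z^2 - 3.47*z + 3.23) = -4.59*z^5 - 3.07*z^4 + 4.1*z^3 - 4.57*z^2 - 0.39*z - 2.28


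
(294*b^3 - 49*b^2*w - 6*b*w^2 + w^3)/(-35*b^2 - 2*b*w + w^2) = (-42*b^2 + b*w + w^2)/(5*b + w)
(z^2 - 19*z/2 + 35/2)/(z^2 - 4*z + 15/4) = 2*(z - 7)/(2*z - 3)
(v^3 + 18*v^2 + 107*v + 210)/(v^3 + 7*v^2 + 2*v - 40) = (v^2 + 13*v + 42)/(v^2 + 2*v - 8)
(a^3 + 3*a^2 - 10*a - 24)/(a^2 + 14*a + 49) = (a^3 + 3*a^2 - 10*a - 24)/(a^2 + 14*a + 49)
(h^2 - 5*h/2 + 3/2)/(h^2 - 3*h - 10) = (-2*h^2 + 5*h - 3)/(2*(-h^2 + 3*h + 10))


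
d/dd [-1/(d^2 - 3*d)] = (2*d - 3)/(d^2*(d - 3)^2)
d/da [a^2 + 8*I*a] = 2*a + 8*I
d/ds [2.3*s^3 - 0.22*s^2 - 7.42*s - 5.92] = 6.9*s^2 - 0.44*s - 7.42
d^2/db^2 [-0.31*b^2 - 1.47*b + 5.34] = -0.620000000000000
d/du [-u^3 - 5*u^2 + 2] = u*(-3*u - 10)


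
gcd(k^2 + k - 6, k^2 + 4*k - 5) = 1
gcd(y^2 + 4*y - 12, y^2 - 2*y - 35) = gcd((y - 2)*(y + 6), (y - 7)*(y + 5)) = 1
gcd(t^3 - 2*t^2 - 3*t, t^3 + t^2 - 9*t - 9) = t^2 - 2*t - 3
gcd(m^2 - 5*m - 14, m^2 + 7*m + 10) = m + 2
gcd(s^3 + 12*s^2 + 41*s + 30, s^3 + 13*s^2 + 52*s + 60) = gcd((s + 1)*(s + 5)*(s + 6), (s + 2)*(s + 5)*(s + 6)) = s^2 + 11*s + 30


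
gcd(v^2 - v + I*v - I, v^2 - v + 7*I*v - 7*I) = v - 1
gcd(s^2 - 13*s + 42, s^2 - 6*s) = s - 6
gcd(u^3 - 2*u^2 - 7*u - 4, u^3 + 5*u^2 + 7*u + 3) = u^2 + 2*u + 1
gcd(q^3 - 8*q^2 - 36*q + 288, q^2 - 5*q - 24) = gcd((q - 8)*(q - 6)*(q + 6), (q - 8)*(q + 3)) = q - 8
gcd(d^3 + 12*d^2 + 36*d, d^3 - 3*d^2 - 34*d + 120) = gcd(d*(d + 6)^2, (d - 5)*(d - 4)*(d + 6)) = d + 6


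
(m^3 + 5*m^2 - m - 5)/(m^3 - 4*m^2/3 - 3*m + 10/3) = 3*(m^2 + 6*m + 5)/(3*m^2 - m - 10)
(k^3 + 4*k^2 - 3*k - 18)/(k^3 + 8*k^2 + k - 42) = (k + 3)/(k + 7)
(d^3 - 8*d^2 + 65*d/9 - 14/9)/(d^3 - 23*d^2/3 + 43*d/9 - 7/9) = (3*d - 2)/(3*d - 1)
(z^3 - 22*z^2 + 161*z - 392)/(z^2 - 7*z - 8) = (z^2 - 14*z + 49)/(z + 1)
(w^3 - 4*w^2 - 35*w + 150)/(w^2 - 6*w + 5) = (w^2 + w - 30)/(w - 1)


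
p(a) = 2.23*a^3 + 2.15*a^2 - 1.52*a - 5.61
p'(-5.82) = 200.06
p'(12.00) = 1013.44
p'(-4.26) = 101.57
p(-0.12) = -5.40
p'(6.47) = 306.35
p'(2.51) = 51.42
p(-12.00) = -3531.21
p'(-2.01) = 16.87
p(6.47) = 678.53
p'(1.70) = 25.12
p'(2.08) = 36.37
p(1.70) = 8.98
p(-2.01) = -11.98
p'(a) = 6.69*a^2 + 4.3*a - 1.52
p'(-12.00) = 910.24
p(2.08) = 20.60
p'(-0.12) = -1.94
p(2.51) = 39.38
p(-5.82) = -363.55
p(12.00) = 4139.19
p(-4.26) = -132.52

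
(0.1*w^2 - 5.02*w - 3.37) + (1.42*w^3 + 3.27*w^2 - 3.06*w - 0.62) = 1.42*w^3 + 3.37*w^2 - 8.08*w - 3.99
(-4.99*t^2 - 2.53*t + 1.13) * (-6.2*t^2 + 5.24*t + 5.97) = 30.938*t^4 - 10.4616*t^3 - 50.0535*t^2 - 9.1829*t + 6.7461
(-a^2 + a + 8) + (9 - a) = 17 - a^2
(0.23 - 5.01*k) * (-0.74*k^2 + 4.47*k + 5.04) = 3.7074*k^3 - 22.5649*k^2 - 24.2223*k + 1.1592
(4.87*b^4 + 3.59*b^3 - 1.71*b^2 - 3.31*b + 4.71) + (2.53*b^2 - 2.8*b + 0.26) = 4.87*b^4 + 3.59*b^3 + 0.82*b^2 - 6.11*b + 4.97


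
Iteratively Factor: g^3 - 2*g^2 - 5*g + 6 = (g + 2)*(g^2 - 4*g + 3) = (g - 1)*(g + 2)*(g - 3)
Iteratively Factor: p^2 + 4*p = (p)*(p + 4)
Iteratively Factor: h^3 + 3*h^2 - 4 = (h + 2)*(h^2 + h - 2) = (h + 2)^2*(h - 1)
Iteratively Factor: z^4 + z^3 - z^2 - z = (z + 1)*(z^3 - z) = (z - 1)*(z + 1)*(z^2 + z) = z*(z - 1)*(z + 1)*(z + 1)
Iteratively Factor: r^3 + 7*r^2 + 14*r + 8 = (r + 2)*(r^2 + 5*r + 4) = (r + 1)*(r + 2)*(r + 4)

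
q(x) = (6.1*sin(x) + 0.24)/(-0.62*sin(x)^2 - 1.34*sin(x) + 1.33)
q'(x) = (1.24*sin(x)*cos(x) + 1.34*cos(x))*(6.1*sin(x) + 0.24)/(-0.62*sin(x)^2 - 1.34*sin(x) + 1.33)^2 + 6.1*cos(x)/(-0.62*sin(x)^2 - 1.34*sin(x) + 1.33) = (3.782*sin(x)^2 + 0.297599999999999*sin(x) + 8.4346)*cos(x)/(0.3844*sin(x)^4 + 1.6616*sin(x)^3 + 0.1464*sin(x)^2 - 3.5644*sin(x) + 1.7689)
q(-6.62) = -1.04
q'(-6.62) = 2.84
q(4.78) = -2.85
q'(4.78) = 0.19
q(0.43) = 4.19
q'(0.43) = 19.02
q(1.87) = -11.75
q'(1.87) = -13.44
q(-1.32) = -2.77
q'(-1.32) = 0.69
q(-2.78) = -1.11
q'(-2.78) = -2.76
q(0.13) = 0.90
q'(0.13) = 6.45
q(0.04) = 0.38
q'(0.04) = 5.19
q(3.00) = 0.98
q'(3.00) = -6.65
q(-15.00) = -1.92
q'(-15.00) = -1.99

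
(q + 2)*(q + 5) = q^2 + 7*q + 10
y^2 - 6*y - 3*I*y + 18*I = (y - 6)*(y - 3*I)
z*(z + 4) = z^2 + 4*z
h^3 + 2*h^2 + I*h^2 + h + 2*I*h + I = (h + 1)^2*(h + I)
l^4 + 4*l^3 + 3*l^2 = l^2*(l + 1)*(l + 3)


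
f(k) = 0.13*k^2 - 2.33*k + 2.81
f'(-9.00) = -4.67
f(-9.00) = 34.31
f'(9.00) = 0.01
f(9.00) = -7.63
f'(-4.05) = -3.38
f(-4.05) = 14.38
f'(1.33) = -1.98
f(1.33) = -0.06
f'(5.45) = -0.91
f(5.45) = -6.03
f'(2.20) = -1.76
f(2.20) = -1.69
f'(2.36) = -1.72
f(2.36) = -1.96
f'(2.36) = -1.72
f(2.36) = -1.96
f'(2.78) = -1.61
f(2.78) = -2.66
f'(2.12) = -1.78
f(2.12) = -1.55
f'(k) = 0.26*k - 2.33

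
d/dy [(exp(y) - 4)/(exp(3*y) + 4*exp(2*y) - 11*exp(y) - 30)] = (-(exp(y) - 4)*(3*exp(2*y) + 8*exp(y) - 11) + exp(3*y) + 4*exp(2*y) - 11*exp(y) - 30)*exp(y)/(exp(3*y) + 4*exp(2*y) - 11*exp(y) - 30)^2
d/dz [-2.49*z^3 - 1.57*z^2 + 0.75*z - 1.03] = -7.47*z^2 - 3.14*z + 0.75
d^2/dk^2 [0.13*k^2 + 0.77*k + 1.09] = 0.260000000000000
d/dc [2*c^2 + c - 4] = 4*c + 1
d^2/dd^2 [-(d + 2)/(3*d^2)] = 2*(-d - 6)/(3*d^4)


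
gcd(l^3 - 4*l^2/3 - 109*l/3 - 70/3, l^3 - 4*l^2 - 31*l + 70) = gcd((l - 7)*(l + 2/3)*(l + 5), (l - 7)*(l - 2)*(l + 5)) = l^2 - 2*l - 35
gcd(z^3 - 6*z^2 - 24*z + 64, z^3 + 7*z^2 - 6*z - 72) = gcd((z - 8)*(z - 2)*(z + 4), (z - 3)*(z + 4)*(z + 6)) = z + 4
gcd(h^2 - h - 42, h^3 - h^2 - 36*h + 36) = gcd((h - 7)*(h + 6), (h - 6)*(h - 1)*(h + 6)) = h + 6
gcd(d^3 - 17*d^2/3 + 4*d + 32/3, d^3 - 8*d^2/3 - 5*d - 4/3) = d^2 - 3*d - 4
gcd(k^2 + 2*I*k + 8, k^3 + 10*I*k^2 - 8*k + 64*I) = k^2 + 2*I*k + 8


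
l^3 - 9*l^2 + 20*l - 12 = (l - 6)*(l - 2)*(l - 1)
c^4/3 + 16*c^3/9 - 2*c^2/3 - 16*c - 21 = (c/3 + 1)*(c - 3)*(c + 7/3)*(c + 3)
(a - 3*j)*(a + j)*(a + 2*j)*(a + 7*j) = a^4 + 7*a^3*j - 7*a^2*j^2 - 55*a*j^3 - 42*j^4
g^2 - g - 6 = (g - 3)*(g + 2)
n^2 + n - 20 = (n - 4)*(n + 5)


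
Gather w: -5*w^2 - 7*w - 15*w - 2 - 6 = -5*w^2 - 22*w - 8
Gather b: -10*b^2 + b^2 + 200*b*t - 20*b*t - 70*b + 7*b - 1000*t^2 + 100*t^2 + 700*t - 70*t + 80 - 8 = -9*b^2 + b*(180*t - 63) - 900*t^2 + 630*t + 72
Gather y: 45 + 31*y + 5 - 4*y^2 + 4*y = -4*y^2 + 35*y + 50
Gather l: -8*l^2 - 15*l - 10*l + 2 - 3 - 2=-8*l^2 - 25*l - 3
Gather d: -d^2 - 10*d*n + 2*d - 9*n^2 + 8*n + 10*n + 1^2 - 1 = -d^2 + d*(2 - 10*n) - 9*n^2 + 18*n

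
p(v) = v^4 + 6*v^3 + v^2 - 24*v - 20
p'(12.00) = 9504.00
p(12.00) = 30940.00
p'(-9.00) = -1500.00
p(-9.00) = 2464.00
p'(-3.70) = 12.41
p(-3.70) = -34.01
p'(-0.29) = -23.16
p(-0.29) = -13.10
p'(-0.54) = -20.46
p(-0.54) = -7.61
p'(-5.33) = -128.98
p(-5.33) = 34.88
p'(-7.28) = -627.90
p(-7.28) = 701.58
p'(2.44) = 146.15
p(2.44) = 50.00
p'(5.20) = 1035.55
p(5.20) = 1457.05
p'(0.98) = -0.99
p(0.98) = -35.99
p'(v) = 4*v^3 + 18*v^2 + 2*v - 24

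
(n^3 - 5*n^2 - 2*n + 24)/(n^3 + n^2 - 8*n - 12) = (n - 4)/(n + 2)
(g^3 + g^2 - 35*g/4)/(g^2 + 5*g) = (g^2 + g - 35/4)/(g + 5)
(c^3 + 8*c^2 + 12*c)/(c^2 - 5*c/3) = 3*(c^2 + 8*c + 12)/(3*c - 5)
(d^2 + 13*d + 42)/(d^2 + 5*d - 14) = (d + 6)/(d - 2)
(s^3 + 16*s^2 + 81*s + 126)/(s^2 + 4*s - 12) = (s^2 + 10*s + 21)/(s - 2)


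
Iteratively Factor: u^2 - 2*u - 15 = (u + 3)*(u - 5)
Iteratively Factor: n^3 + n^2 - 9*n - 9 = (n + 1)*(n^2 - 9) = (n + 1)*(n + 3)*(n - 3)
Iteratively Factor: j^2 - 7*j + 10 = (j - 5)*(j - 2)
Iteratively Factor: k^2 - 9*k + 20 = (k - 5)*(k - 4)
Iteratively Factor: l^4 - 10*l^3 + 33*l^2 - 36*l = (l - 4)*(l^3 - 6*l^2 + 9*l) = (l - 4)*(l - 3)*(l^2 - 3*l) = (l - 4)*(l - 3)^2*(l)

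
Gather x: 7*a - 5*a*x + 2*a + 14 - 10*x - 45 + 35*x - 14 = 9*a + x*(25 - 5*a) - 45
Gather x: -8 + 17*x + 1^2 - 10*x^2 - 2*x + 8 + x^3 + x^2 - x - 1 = x^3 - 9*x^2 + 14*x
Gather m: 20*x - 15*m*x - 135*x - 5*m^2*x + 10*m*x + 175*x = -5*m^2*x - 5*m*x + 60*x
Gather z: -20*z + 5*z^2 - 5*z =5*z^2 - 25*z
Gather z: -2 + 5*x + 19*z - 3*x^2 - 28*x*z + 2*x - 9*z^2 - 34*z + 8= -3*x^2 + 7*x - 9*z^2 + z*(-28*x - 15) + 6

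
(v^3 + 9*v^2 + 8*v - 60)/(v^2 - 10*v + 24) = (v^3 + 9*v^2 + 8*v - 60)/(v^2 - 10*v + 24)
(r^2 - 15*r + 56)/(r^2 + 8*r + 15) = (r^2 - 15*r + 56)/(r^2 + 8*r + 15)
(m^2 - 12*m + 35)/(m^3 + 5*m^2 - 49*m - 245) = (m - 5)/(m^2 + 12*m + 35)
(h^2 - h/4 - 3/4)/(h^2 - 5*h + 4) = (h + 3/4)/(h - 4)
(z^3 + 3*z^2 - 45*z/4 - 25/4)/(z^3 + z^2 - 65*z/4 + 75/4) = (2*z + 1)/(2*z - 3)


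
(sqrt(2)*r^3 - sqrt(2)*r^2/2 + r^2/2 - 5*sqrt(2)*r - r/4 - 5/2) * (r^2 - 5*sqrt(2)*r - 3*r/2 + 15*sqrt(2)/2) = sqrt(2)*r^5 - 19*r^4/2 - 2*sqrt(2)*r^4 - 27*sqrt(2)*r^3/4 + 19*r^3 + 25*sqrt(2)*r^2/2 + 323*r^2/8 - 285*r/4 + 85*sqrt(2)*r/8 - 75*sqrt(2)/4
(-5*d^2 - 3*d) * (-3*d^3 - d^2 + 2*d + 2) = 15*d^5 + 14*d^4 - 7*d^3 - 16*d^2 - 6*d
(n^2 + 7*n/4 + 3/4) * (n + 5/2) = n^3 + 17*n^2/4 + 41*n/8 + 15/8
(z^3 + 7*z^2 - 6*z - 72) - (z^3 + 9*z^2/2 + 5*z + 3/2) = 5*z^2/2 - 11*z - 147/2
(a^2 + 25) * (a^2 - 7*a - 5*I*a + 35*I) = a^4 - 7*a^3 - 5*I*a^3 + 25*a^2 + 35*I*a^2 - 175*a - 125*I*a + 875*I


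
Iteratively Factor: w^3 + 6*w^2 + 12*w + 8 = (w + 2)*(w^2 + 4*w + 4) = (w + 2)^2*(w + 2)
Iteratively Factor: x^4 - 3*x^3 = (x)*(x^3 - 3*x^2) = x*(x - 3)*(x^2) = x^2*(x - 3)*(x)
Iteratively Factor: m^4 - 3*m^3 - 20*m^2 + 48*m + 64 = (m + 4)*(m^3 - 7*m^2 + 8*m + 16) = (m - 4)*(m + 4)*(m^2 - 3*m - 4) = (m - 4)^2*(m + 4)*(m + 1)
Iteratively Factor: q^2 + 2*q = (q)*(q + 2)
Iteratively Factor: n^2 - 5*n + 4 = (n - 4)*(n - 1)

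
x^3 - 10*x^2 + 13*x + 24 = (x - 8)*(x - 3)*(x + 1)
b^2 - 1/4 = (b - 1/2)*(b + 1/2)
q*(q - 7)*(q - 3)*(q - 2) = q^4 - 12*q^3 + 41*q^2 - 42*q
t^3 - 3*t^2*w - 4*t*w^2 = t*(t - 4*w)*(t + w)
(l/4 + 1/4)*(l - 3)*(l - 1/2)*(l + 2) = l^4/4 - l^3/8 - 7*l^2/4 - 5*l/8 + 3/4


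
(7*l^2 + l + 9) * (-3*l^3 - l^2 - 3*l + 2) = -21*l^5 - 10*l^4 - 49*l^3 + 2*l^2 - 25*l + 18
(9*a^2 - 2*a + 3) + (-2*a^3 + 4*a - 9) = -2*a^3 + 9*a^2 + 2*a - 6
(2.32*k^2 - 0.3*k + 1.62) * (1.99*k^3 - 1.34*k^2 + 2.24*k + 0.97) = 4.6168*k^5 - 3.7058*k^4 + 8.8226*k^3 - 0.5924*k^2 + 3.3378*k + 1.5714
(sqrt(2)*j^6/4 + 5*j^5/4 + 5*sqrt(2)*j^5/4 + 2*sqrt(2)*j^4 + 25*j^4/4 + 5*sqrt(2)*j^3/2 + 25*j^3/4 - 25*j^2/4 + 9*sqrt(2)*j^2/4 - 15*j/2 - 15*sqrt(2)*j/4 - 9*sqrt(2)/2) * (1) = sqrt(2)*j^6/4 + 5*j^5/4 + 5*sqrt(2)*j^5/4 + 2*sqrt(2)*j^4 + 25*j^4/4 + 5*sqrt(2)*j^3/2 + 25*j^3/4 - 25*j^2/4 + 9*sqrt(2)*j^2/4 - 15*j/2 - 15*sqrt(2)*j/4 - 9*sqrt(2)/2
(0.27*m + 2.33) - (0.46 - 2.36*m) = 2.63*m + 1.87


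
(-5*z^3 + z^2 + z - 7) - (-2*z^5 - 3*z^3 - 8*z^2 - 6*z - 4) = 2*z^5 - 2*z^3 + 9*z^2 + 7*z - 3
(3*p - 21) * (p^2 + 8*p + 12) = 3*p^3 + 3*p^2 - 132*p - 252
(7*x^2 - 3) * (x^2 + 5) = 7*x^4 + 32*x^2 - 15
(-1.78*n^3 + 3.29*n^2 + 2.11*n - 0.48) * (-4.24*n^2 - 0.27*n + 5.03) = 7.5472*n^5 - 13.469*n^4 - 18.7881*n^3 + 18.0142*n^2 + 10.7429*n - 2.4144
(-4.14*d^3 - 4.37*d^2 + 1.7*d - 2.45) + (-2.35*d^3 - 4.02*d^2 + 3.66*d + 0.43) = -6.49*d^3 - 8.39*d^2 + 5.36*d - 2.02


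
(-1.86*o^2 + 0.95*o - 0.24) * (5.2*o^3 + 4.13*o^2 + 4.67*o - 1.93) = -9.672*o^5 - 2.7418*o^4 - 6.0107*o^3 + 7.0351*o^2 - 2.9543*o + 0.4632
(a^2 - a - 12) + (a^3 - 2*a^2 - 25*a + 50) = a^3 - a^2 - 26*a + 38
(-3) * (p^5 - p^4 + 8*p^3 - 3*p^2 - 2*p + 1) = -3*p^5 + 3*p^4 - 24*p^3 + 9*p^2 + 6*p - 3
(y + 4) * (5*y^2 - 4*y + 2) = 5*y^3 + 16*y^2 - 14*y + 8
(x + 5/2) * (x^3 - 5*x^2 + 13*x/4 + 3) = x^4 - 5*x^3/2 - 37*x^2/4 + 89*x/8 + 15/2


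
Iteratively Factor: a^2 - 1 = (a - 1)*(a + 1)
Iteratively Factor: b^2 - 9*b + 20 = (b - 4)*(b - 5)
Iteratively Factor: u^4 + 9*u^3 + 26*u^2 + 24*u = (u + 3)*(u^3 + 6*u^2 + 8*u) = (u + 3)*(u + 4)*(u^2 + 2*u) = u*(u + 3)*(u + 4)*(u + 2)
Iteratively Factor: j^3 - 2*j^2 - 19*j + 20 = (j - 1)*(j^2 - j - 20) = (j - 1)*(j + 4)*(j - 5)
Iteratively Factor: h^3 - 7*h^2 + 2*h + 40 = (h - 4)*(h^2 - 3*h - 10) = (h - 4)*(h + 2)*(h - 5)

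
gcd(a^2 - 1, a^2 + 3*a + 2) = a + 1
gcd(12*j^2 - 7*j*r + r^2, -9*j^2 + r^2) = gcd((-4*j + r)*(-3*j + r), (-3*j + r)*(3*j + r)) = -3*j + r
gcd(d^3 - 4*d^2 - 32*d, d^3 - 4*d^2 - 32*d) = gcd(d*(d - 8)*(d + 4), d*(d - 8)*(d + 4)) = d^3 - 4*d^2 - 32*d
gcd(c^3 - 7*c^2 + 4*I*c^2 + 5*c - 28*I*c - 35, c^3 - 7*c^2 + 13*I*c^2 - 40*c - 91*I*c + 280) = c^2 + c*(-7 + 5*I) - 35*I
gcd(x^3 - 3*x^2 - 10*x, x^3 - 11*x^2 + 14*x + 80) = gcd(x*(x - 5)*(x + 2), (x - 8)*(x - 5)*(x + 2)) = x^2 - 3*x - 10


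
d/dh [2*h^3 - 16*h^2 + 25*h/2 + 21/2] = 6*h^2 - 32*h + 25/2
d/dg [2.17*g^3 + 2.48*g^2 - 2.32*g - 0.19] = 6.51*g^2 + 4.96*g - 2.32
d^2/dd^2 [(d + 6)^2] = 2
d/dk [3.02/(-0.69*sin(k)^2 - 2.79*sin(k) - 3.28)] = (4.1676*sin(k) + 8.4258)*cos(k)/(0.69*sin(k)^2 + 2.79*sin(k) + 3.28)^2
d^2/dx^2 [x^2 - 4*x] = 2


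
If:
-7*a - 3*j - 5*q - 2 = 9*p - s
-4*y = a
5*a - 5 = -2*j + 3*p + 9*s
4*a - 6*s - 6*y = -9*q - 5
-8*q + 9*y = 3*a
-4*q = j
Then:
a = 3488/4247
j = 9156/4247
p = -5070/4247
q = -2289/4247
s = 3303/4247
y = -872/4247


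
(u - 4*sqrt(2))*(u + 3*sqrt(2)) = u^2 - sqrt(2)*u - 24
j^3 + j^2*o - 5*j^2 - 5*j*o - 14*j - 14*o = (j - 7)*(j + 2)*(j + o)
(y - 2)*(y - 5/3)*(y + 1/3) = y^3 - 10*y^2/3 + 19*y/9 + 10/9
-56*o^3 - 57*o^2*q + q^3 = (-8*o + q)*(o + q)*(7*o + q)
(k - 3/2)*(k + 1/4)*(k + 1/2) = k^3 - 3*k^2/4 - k - 3/16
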